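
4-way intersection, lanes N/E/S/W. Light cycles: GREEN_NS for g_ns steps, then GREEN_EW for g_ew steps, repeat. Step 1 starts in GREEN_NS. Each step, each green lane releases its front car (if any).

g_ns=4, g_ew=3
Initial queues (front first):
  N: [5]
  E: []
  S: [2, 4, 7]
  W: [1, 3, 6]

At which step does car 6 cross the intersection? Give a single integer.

Step 1 [NS]: N:car5-GO,E:wait,S:car2-GO,W:wait | queues: N=0 E=0 S=2 W=3
Step 2 [NS]: N:empty,E:wait,S:car4-GO,W:wait | queues: N=0 E=0 S=1 W=3
Step 3 [NS]: N:empty,E:wait,S:car7-GO,W:wait | queues: N=0 E=0 S=0 W=3
Step 4 [NS]: N:empty,E:wait,S:empty,W:wait | queues: N=0 E=0 S=0 W=3
Step 5 [EW]: N:wait,E:empty,S:wait,W:car1-GO | queues: N=0 E=0 S=0 W=2
Step 6 [EW]: N:wait,E:empty,S:wait,W:car3-GO | queues: N=0 E=0 S=0 W=1
Step 7 [EW]: N:wait,E:empty,S:wait,W:car6-GO | queues: N=0 E=0 S=0 W=0
Car 6 crosses at step 7

7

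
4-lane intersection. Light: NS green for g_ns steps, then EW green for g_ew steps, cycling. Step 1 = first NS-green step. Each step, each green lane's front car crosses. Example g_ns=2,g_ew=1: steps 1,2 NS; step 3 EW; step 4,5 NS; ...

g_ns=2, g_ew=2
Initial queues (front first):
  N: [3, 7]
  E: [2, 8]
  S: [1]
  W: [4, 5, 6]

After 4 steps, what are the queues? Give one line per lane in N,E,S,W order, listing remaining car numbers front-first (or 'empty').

Step 1 [NS]: N:car3-GO,E:wait,S:car1-GO,W:wait | queues: N=1 E=2 S=0 W=3
Step 2 [NS]: N:car7-GO,E:wait,S:empty,W:wait | queues: N=0 E=2 S=0 W=3
Step 3 [EW]: N:wait,E:car2-GO,S:wait,W:car4-GO | queues: N=0 E=1 S=0 W=2
Step 4 [EW]: N:wait,E:car8-GO,S:wait,W:car5-GO | queues: N=0 E=0 S=0 W=1

N: empty
E: empty
S: empty
W: 6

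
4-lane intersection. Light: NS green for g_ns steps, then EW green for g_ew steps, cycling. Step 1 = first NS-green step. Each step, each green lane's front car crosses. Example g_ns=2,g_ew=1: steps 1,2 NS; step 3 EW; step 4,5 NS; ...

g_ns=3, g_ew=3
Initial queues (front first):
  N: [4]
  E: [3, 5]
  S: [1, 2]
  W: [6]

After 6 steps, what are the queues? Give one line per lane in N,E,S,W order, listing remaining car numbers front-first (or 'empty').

Step 1 [NS]: N:car4-GO,E:wait,S:car1-GO,W:wait | queues: N=0 E=2 S=1 W=1
Step 2 [NS]: N:empty,E:wait,S:car2-GO,W:wait | queues: N=0 E=2 S=0 W=1
Step 3 [NS]: N:empty,E:wait,S:empty,W:wait | queues: N=0 E=2 S=0 W=1
Step 4 [EW]: N:wait,E:car3-GO,S:wait,W:car6-GO | queues: N=0 E=1 S=0 W=0
Step 5 [EW]: N:wait,E:car5-GO,S:wait,W:empty | queues: N=0 E=0 S=0 W=0

N: empty
E: empty
S: empty
W: empty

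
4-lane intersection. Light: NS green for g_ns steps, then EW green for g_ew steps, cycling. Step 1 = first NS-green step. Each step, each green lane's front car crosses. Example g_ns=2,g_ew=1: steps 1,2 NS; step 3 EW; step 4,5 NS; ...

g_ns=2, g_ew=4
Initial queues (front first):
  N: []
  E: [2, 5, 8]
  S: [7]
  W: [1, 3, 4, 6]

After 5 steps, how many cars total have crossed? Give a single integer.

Step 1 [NS]: N:empty,E:wait,S:car7-GO,W:wait | queues: N=0 E=3 S=0 W=4
Step 2 [NS]: N:empty,E:wait,S:empty,W:wait | queues: N=0 E=3 S=0 W=4
Step 3 [EW]: N:wait,E:car2-GO,S:wait,W:car1-GO | queues: N=0 E=2 S=0 W=3
Step 4 [EW]: N:wait,E:car5-GO,S:wait,W:car3-GO | queues: N=0 E=1 S=0 W=2
Step 5 [EW]: N:wait,E:car8-GO,S:wait,W:car4-GO | queues: N=0 E=0 S=0 W=1
Cars crossed by step 5: 7

Answer: 7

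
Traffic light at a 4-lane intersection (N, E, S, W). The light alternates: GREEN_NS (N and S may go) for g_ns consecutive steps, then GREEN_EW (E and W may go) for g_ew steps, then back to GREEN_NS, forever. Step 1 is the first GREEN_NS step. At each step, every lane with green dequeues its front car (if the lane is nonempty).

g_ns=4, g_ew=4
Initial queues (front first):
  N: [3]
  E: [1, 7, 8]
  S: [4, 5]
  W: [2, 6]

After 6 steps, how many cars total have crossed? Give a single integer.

Step 1 [NS]: N:car3-GO,E:wait,S:car4-GO,W:wait | queues: N=0 E=3 S=1 W=2
Step 2 [NS]: N:empty,E:wait,S:car5-GO,W:wait | queues: N=0 E=3 S=0 W=2
Step 3 [NS]: N:empty,E:wait,S:empty,W:wait | queues: N=0 E=3 S=0 W=2
Step 4 [NS]: N:empty,E:wait,S:empty,W:wait | queues: N=0 E=3 S=0 W=2
Step 5 [EW]: N:wait,E:car1-GO,S:wait,W:car2-GO | queues: N=0 E=2 S=0 W=1
Step 6 [EW]: N:wait,E:car7-GO,S:wait,W:car6-GO | queues: N=0 E=1 S=0 W=0
Cars crossed by step 6: 7

Answer: 7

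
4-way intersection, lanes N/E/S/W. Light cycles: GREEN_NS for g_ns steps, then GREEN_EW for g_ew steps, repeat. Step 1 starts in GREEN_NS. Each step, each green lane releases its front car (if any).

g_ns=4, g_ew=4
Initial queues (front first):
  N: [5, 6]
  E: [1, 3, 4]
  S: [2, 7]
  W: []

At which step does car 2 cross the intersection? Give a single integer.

Step 1 [NS]: N:car5-GO,E:wait,S:car2-GO,W:wait | queues: N=1 E=3 S=1 W=0
Step 2 [NS]: N:car6-GO,E:wait,S:car7-GO,W:wait | queues: N=0 E=3 S=0 W=0
Step 3 [NS]: N:empty,E:wait,S:empty,W:wait | queues: N=0 E=3 S=0 W=0
Step 4 [NS]: N:empty,E:wait,S:empty,W:wait | queues: N=0 E=3 S=0 W=0
Step 5 [EW]: N:wait,E:car1-GO,S:wait,W:empty | queues: N=0 E=2 S=0 W=0
Step 6 [EW]: N:wait,E:car3-GO,S:wait,W:empty | queues: N=0 E=1 S=0 W=0
Step 7 [EW]: N:wait,E:car4-GO,S:wait,W:empty | queues: N=0 E=0 S=0 W=0
Car 2 crosses at step 1

1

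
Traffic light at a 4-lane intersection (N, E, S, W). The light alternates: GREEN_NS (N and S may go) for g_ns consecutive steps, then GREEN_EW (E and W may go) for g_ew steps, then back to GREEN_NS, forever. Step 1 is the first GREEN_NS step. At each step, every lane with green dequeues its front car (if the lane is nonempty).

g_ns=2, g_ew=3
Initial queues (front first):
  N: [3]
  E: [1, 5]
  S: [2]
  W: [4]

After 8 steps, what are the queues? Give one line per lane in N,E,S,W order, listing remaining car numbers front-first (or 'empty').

Step 1 [NS]: N:car3-GO,E:wait,S:car2-GO,W:wait | queues: N=0 E=2 S=0 W=1
Step 2 [NS]: N:empty,E:wait,S:empty,W:wait | queues: N=0 E=2 S=0 W=1
Step 3 [EW]: N:wait,E:car1-GO,S:wait,W:car4-GO | queues: N=0 E=1 S=0 W=0
Step 4 [EW]: N:wait,E:car5-GO,S:wait,W:empty | queues: N=0 E=0 S=0 W=0

N: empty
E: empty
S: empty
W: empty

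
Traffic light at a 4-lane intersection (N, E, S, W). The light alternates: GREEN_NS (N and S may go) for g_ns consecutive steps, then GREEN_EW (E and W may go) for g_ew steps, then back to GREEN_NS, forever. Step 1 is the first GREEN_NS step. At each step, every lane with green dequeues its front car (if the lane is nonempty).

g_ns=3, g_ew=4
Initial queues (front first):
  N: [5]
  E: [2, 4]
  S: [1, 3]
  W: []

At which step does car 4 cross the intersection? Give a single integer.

Step 1 [NS]: N:car5-GO,E:wait,S:car1-GO,W:wait | queues: N=0 E=2 S=1 W=0
Step 2 [NS]: N:empty,E:wait,S:car3-GO,W:wait | queues: N=0 E=2 S=0 W=0
Step 3 [NS]: N:empty,E:wait,S:empty,W:wait | queues: N=0 E=2 S=0 W=0
Step 4 [EW]: N:wait,E:car2-GO,S:wait,W:empty | queues: N=0 E=1 S=0 W=0
Step 5 [EW]: N:wait,E:car4-GO,S:wait,W:empty | queues: N=0 E=0 S=0 W=0
Car 4 crosses at step 5

5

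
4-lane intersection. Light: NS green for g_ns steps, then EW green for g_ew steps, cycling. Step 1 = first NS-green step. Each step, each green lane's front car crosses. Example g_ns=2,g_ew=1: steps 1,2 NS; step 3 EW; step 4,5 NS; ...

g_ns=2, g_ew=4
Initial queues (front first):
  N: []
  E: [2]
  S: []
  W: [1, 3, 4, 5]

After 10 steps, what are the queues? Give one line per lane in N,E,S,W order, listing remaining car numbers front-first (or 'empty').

Step 1 [NS]: N:empty,E:wait,S:empty,W:wait | queues: N=0 E=1 S=0 W=4
Step 2 [NS]: N:empty,E:wait,S:empty,W:wait | queues: N=0 E=1 S=0 W=4
Step 3 [EW]: N:wait,E:car2-GO,S:wait,W:car1-GO | queues: N=0 E=0 S=0 W=3
Step 4 [EW]: N:wait,E:empty,S:wait,W:car3-GO | queues: N=0 E=0 S=0 W=2
Step 5 [EW]: N:wait,E:empty,S:wait,W:car4-GO | queues: N=0 E=0 S=0 W=1
Step 6 [EW]: N:wait,E:empty,S:wait,W:car5-GO | queues: N=0 E=0 S=0 W=0

N: empty
E: empty
S: empty
W: empty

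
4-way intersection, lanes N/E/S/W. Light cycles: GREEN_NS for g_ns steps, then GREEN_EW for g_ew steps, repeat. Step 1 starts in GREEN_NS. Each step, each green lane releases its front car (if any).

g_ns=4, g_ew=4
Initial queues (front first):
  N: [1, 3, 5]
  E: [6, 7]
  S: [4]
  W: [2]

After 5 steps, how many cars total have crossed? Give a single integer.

Step 1 [NS]: N:car1-GO,E:wait,S:car4-GO,W:wait | queues: N=2 E=2 S=0 W=1
Step 2 [NS]: N:car3-GO,E:wait,S:empty,W:wait | queues: N=1 E=2 S=0 W=1
Step 3 [NS]: N:car5-GO,E:wait,S:empty,W:wait | queues: N=0 E=2 S=0 W=1
Step 4 [NS]: N:empty,E:wait,S:empty,W:wait | queues: N=0 E=2 S=0 W=1
Step 5 [EW]: N:wait,E:car6-GO,S:wait,W:car2-GO | queues: N=0 E=1 S=0 W=0
Cars crossed by step 5: 6

Answer: 6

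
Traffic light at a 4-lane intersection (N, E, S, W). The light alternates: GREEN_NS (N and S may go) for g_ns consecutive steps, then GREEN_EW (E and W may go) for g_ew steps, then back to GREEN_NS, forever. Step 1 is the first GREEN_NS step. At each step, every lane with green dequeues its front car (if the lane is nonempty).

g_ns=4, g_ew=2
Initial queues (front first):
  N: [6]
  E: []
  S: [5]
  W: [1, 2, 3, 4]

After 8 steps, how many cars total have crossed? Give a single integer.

Step 1 [NS]: N:car6-GO,E:wait,S:car5-GO,W:wait | queues: N=0 E=0 S=0 W=4
Step 2 [NS]: N:empty,E:wait,S:empty,W:wait | queues: N=0 E=0 S=0 W=4
Step 3 [NS]: N:empty,E:wait,S:empty,W:wait | queues: N=0 E=0 S=0 W=4
Step 4 [NS]: N:empty,E:wait,S:empty,W:wait | queues: N=0 E=0 S=0 W=4
Step 5 [EW]: N:wait,E:empty,S:wait,W:car1-GO | queues: N=0 E=0 S=0 W=3
Step 6 [EW]: N:wait,E:empty,S:wait,W:car2-GO | queues: N=0 E=0 S=0 W=2
Step 7 [NS]: N:empty,E:wait,S:empty,W:wait | queues: N=0 E=0 S=0 W=2
Step 8 [NS]: N:empty,E:wait,S:empty,W:wait | queues: N=0 E=0 S=0 W=2
Cars crossed by step 8: 4

Answer: 4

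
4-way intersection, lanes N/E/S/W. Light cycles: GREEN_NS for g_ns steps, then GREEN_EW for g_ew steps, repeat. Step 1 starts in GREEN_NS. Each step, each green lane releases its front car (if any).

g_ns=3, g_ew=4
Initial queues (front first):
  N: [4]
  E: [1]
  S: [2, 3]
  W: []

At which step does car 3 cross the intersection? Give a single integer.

Step 1 [NS]: N:car4-GO,E:wait,S:car2-GO,W:wait | queues: N=0 E=1 S=1 W=0
Step 2 [NS]: N:empty,E:wait,S:car3-GO,W:wait | queues: N=0 E=1 S=0 W=0
Step 3 [NS]: N:empty,E:wait,S:empty,W:wait | queues: N=0 E=1 S=0 W=0
Step 4 [EW]: N:wait,E:car1-GO,S:wait,W:empty | queues: N=0 E=0 S=0 W=0
Car 3 crosses at step 2

2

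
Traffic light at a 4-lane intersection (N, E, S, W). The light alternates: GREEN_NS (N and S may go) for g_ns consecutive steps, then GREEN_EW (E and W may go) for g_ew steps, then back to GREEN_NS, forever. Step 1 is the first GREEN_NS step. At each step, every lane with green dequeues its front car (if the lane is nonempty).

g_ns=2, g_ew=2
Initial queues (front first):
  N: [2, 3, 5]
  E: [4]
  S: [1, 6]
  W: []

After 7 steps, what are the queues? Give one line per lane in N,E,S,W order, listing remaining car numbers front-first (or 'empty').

Step 1 [NS]: N:car2-GO,E:wait,S:car1-GO,W:wait | queues: N=2 E=1 S=1 W=0
Step 2 [NS]: N:car3-GO,E:wait,S:car6-GO,W:wait | queues: N=1 E=1 S=0 W=0
Step 3 [EW]: N:wait,E:car4-GO,S:wait,W:empty | queues: N=1 E=0 S=0 W=0
Step 4 [EW]: N:wait,E:empty,S:wait,W:empty | queues: N=1 E=0 S=0 W=0
Step 5 [NS]: N:car5-GO,E:wait,S:empty,W:wait | queues: N=0 E=0 S=0 W=0

N: empty
E: empty
S: empty
W: empty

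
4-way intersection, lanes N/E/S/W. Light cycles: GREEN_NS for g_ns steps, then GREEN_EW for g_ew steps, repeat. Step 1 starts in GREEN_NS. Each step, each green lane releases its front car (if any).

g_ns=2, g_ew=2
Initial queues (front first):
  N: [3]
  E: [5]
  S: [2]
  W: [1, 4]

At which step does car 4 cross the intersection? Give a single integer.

Step 1 [NS]: N:car3-GO,E:wait,S:car2-GO,W:wait | queues: N=0 E=1 S=0 W=2
Step 2 [NS]: N:empty,E:wait,S:empty,W:wait | queues: N=0 E=1 S=0 W=2
Step 3 [EW]: N:wait,E:car5-GO,S:wait,W:car1-GO | queues: N=0 E=0 S=0 W=1
Step 4 [EW]: N:wait,E:empty,S:wait,W:car4-GO | queues: N=0 E=0 S=0 W=0
Car 4 crosses at step 4

4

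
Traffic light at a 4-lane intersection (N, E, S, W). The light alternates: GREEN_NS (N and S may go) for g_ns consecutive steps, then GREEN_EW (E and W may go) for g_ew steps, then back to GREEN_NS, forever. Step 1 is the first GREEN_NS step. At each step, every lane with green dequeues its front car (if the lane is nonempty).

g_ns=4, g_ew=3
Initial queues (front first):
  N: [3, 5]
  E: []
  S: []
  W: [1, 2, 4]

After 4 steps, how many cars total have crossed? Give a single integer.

Answer: 2

Derivation:
Step 1 [NS]: N:car3-GO,E:wait,S:empty,W:wait | queues: N=1 E=0 S=0 W=3
Step 2 [NS]: N:car5-GO,E:wait,S:empty,W:wait | queues: N=0 E=0 S=0 W=3
Step 3 [NS]: N:empty,E:wait,S:empty,W:wait | queues: N=0 E=0 S=0 W=3
Step 4 [NS]: N:empty,E:wait,S:empty,W:wait | queues: N=0 E=0 S=0 W=3
Cars crossed by step 4: 2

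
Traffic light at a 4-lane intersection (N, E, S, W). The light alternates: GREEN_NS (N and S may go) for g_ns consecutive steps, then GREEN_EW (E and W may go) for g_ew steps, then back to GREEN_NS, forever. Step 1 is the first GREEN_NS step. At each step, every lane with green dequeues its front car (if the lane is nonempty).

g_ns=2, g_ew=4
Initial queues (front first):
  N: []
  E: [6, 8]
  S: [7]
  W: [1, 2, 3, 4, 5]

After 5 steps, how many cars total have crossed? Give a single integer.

Answer: 6

Derivation:
Step 1 [NS]: N:empty,E:wait,S:car7-GO,W:wait | queues: N=0 E=2 S=0 W=5
Step 2 [NS]: N:empty,E:wait,S:empty,W:wait | queues: N=0 E=2 S=0 W=5
Step 3 [EW]: N:wait,E:car6-GO,S:wait,W:car1-GO | queues: N=0 E=1 S=0 W=4
Step 4 [EW]: N:wait,E:car8-GO,S:wait,W:car2-GO | queues: N=0 E=0 S=0 W=3
Step 5 [EW]: N:wait,E:empty,S:wait,W:car3-GO | queues: N=0 E=0 S=0 W=2
Cars crossed by step 5: 6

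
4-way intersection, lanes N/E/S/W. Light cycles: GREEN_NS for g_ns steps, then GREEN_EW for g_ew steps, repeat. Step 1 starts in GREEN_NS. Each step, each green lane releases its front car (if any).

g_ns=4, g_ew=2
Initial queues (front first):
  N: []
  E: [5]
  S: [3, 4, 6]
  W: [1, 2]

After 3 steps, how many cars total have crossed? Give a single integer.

Step 1 [NS]: N:empty,E:wait,S:car3-GO,W:wait | queues: N=0 E=1 S=2 W=2
Step 2 [NS]: N:empty,E:wait,S:car4-GO,W:wait | queues: N=0 E=1 S=1 W=2
Step 3 [NS]: N:empty,E:wait,S:car6-GO,W:wait | queues: N=0 E=1 S=0 W=2
Cars crossed by step 3: 3

Answer: 3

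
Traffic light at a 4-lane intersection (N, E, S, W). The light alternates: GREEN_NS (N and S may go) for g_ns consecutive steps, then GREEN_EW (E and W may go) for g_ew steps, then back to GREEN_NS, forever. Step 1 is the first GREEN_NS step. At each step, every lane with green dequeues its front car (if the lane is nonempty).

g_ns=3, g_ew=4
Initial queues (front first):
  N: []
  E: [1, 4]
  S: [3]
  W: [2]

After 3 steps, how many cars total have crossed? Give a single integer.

Answer: 1

Derivation:
Step 1 [NS]: N:empty,E:wait,S:car3-GO,W:wait | queues: N=0 E=2 S=0 W=1
Step 2 [NS]: N:empty,E:wait,S:empty,W:wait | queues: N=0 E=2 S=0 W=1
Step 3 [NS]: N:empty,E:wait,S:empty,W:wait | queues: N=0 E=2 S=0 W=1
Cars crossed by step 3: 1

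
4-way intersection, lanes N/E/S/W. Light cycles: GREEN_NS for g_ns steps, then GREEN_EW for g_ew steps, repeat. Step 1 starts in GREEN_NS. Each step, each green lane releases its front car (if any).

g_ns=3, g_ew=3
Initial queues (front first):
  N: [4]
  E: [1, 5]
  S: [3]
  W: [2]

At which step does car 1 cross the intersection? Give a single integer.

Step 1 [NS]: N:car4-GO,E:wait,S:car3-GO,W:wait | queues: N=0 E=2 S=0 W=1
Step 2 [NS]: N:empty,E:wait,S:empty,W:wait | queues: N=0 E=2 S=0 W=1
Step 3 [NS]: N:empty,E:wait,S:empty,W:wait | queues: N=0 E=2 S=0 W=1
Step 4 [EW]: N:wait,E:car1-GO,S:wait,W:car2-GO | queues: N=0 E=1 S=0 W=0
Step 5 [EW]: N:wait,E:car5-GO,S:wait,W:empty | queues: N=0 E=0 S=0 W=0
Car 1 crosses at step 4

4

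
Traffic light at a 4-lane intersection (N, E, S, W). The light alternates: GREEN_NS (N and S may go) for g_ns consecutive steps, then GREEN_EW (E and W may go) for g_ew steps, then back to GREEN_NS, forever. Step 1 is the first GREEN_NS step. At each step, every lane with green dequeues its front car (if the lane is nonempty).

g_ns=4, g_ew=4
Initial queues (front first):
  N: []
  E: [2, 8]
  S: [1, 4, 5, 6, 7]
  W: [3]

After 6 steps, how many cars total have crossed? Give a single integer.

Answer: 7

Derivation:
Step 1 [NS]: N:empty,E:wait,S:car1-GO,W:wait | queues: N=0 E=2 S=4 W=1
Step 2 [NS]: N:empty,E:wait,S:car4-GO,W:wait | queues: N=0 E=2 S=3 W=1
Step 3 [NS]: N:empty,E:wait,S:car5-GO,W:wait | queues: N=0 E=2 S=2 W=1
Step 4 [NS]: N:empty,E:wait,S:car6-GO,W:wait | queues: N=0 E=2 S=1 W=1
Step 5 [EW]: N:wait,E:car2-GO,S:wait,W:car3-GO | queues: N=0 E=1 S=1 W=0
Step 6 [EW]: N:wait,E:car8-GO,S:wait,W:empty | queues: N=0 E=0 S=1 W=0
Cars crossed by step 6: 7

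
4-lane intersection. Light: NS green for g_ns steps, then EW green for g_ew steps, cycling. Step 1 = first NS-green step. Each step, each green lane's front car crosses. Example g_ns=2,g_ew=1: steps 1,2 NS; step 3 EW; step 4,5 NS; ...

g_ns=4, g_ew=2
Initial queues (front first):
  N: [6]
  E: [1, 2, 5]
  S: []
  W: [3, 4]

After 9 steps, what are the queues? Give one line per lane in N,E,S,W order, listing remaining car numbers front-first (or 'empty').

Step 1 [NS]: N:car6-GO,E:wait,S:empty,W:wait | queues: N=0 E=3 S=0 W=2
Step 2 [NS]: N:empty,E:wait,S:empty,W:wait | queues: N=0 E=3 S=0 W=2
Step 3 [NS]: N:empty,E:wait,S:empty,W:wait | queues: N=0 E=3 S=0 W=2
Step 4 [NS]: N:empty,E:wait,S:empty,W:wait | queues: N=0 E=3 S=0 W=2
Step 5 [EW]: N:wait,E:car1-GO,S:wait,W:car3-GO | queues: N=0 E=2 S=0 W=1
Step 6 [EW]: N:wait,E:car2-GO,S:wait,W:car4-GO | queues: N=0 E=1 S=0 W=0
Step 7 [NS]: N:empty,E:wait,S:empty,W:wait | queues: N=0 E=1 S=0 W=0
Step 8 [NS]: N:empty,E:wait,S:empty,W:wait | queues: N=0 E=1 S=0 W=0
Step 9 [NS]: N:empty,E:wait,S:empty,W:wait | queues: N=0 E=1 S=0 W=0

N: empty
E: 5
S: empty
W: empty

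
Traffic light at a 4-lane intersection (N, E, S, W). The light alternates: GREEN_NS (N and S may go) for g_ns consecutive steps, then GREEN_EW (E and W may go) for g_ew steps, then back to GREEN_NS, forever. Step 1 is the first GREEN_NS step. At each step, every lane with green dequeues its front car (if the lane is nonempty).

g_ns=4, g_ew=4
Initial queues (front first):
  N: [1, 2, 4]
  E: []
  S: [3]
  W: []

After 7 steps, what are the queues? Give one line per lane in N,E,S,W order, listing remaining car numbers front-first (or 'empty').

Step 1 [NS]: N:car1-GO,E:wait,S:car3-GO,W:wait | queues: N=2 E=0 S=0 W=0
Step 2 [NS]: N:car2-GO,E:wait,S:empty,W:wait | queues: N=1 E=0 S=0 W=0
Step 3 [NS]: N:car4-GO,E:wait,S:empty,W:wait | queues: N=0 E=0 S=0 W=0

N: empty
E: empty
S: empty
W: empty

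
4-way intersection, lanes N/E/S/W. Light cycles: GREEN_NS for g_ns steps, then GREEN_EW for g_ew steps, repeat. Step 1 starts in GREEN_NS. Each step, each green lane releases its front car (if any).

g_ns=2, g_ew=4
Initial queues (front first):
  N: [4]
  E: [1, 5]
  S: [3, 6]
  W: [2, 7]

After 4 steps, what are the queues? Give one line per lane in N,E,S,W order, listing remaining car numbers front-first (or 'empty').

Step 1 [NS]: N:car4-GO,E:wait,S:car3-GO,W:wait | queues: N=0 E=2 S=1 W=2
Step 2 [NS]: N:empty,E:wait,S:car6-GO,W:wait | queues: N=0 E=2 S=0 W=2
Step 3 [EW]: N:wait,E:car1-GO,S:wait,W:car2-GO | queues: N=0 E=1 S=0 W=1
Step 4 [EW]: N:wait,E:car5-GO,S:wait,W:car7-GO | queues: N=0 E=0 S=0 W=0

N: empty
E: empty
S: empty
W: empty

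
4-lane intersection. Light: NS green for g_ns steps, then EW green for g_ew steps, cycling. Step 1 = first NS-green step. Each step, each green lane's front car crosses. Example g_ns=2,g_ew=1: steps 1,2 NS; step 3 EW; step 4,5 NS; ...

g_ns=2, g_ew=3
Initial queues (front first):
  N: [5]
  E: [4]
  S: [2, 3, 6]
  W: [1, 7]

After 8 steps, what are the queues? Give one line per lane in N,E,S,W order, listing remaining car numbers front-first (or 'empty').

Step 1 [NS]: N:car5-GO,E:wait,S:car2-GO,W:wait | queues: N=0 E=1 S=2 W=2
Step 2 [NS]: N:empty,E:wait,S:car3-GO,W:wait | queues: N=0 E=1 S=1 W=2
Step 3 [EW]: N:wait,E:car4-GO,S:wait,W:car1-GO | queues: N=0 E=0 S=1 W=1
Step 4 [EW]: N:wait,E:empty,S:wait,W:car7-GO | queues: N=0 E=0 S=1 W=0
Step 5 [EW]: N:wait,E:empty,S:wait,W:empty | queues: N=0 E=0 S=1 W=0
Step 6 [NS]: N:empty,E:wait,S:car6-GO,W:wait | queues: N=0 E=0 S=0 W=0

N: empty
E: empty
S: empty
W: empty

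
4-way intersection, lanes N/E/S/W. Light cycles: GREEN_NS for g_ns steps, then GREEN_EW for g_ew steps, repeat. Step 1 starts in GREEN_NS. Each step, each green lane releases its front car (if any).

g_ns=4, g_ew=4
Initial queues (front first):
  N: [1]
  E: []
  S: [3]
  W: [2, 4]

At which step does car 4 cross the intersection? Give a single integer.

Step 1 [NS]: N:car1-GO,E:wait,S:car3-GO,W:wait | queues: N=0 E=0 S=0 W=2
Step 2 [NS]: N:empty,E:wait,S:empty,W:wait | queues: N=0 E=0 S=0 W=2
Step 3 [NS]: N:empty,E:wait,S:empty,W:wait | queues: N=0 E=0 S=0 W=2
Step 4 [NS]: N:empty,E:wait,S:empty,W:wait | queues: N=0 E=0 S=0 W=2
Step 5 [EW]: N:wait,E:empty,S:wait,W:car2-GO | queues: N=0 E=0 S=0 W=1
Step 6 [EW]: N:wait,E:empty,S:wait,W:car4-GO | queues: N=0 E=0 S=0 W=0
Car 4 crosses at step 6

6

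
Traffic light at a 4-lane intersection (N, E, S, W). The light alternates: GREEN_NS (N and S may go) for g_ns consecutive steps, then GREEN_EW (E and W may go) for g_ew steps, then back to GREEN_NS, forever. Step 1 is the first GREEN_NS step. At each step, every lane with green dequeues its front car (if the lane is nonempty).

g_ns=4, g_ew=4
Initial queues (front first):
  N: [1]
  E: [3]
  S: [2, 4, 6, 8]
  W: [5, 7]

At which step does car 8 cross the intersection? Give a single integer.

Step 1 [NS]: N:car1-GO,E:wait,S:car2-GO,W:wait | queues: N=0 E=1 S=3 W=2
Step 2 [NS]: N:empty,E:wait,S:car4-GO,W:wait | queues: N=0 E=1 S=2 W=2
Step 3 [NS]: N:empty,E:wait,S:car6-GO,W:wait | queues: N=0 E=1 S=1 W=2
Step 4 [NS]: N:empty,E:wait,S:car8-GO,W:wait | queues: N=0 E=1 S=0 W=2
Step 5 [EW]: N:wait,E:car3-GO,S:wait,W:car5-GO | queues: N=0 E=0 S=0 W=1
Step 6 [EW]: N:wait,E:empty,S:wait,W:car7-GO | queues: N=0 E=0 S=0 W=0
Car 8 crosses at step 4

4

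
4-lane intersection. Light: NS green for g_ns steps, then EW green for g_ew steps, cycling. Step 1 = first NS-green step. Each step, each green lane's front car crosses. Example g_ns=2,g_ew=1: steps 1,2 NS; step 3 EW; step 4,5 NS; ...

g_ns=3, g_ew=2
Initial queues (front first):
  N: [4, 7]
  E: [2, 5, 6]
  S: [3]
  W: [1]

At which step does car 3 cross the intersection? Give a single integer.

Step 1 [NS]: N:car4-GO,E:wait,S:car3-GO,W:wait | queues: N=1 E=3 S=0 W=1
Step 2 [NS]: N:car7-GO,E:wait,S:empty,W:wait | queues: N=0 E=3 S=0 W=1
Step 3 [NS]: N:empty,E:wait,S:empty,W:wait | queues: N=0 E=3 S=0 W=1
Step 4 [EW]: N:wait,E:car2-GO,S:wait,W:car1-GO | queues: N=0 E=2 S=0 W=0
Step 5 [EW]: N:wait,E:car5-GO,S:wait,W:empty | queues: N=0 E=1 S=0 W=0
Step 6 [NS]: N:empty,E:wait,S:empty,W:wait | queues: N=0 E=1 S=0 W=0
Step 7 [NS]: N:empty,E:wait,S:empty,W:wait | queues: N=0 E=1 S=0 W=0
Step 8 [NS]: N:empty,E:wait,S:empty,W:wait | queues: N=0 E=1 S=0 W=0
Step 9 [EW]: N:wait,E:car6-GO,S:wait,W:empty | queues: N=0 E=0 S=0 W=0
Car 3 crosses at step 1

1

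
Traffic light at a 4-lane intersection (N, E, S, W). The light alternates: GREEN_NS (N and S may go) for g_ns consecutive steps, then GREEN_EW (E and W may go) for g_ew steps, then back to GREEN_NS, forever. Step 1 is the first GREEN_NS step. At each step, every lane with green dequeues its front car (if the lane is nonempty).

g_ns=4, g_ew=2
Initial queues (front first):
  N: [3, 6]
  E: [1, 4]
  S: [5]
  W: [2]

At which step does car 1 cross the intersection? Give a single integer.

Step 1 [NS]: N:car3-GO,E:wait,S:car5-GO,W:wait | queues: N=1 E=2 S=0 W=1
Step 2 [NS]: N:car6-GO,E:wait,S:empty,W:wait | queues: N=0 E=2 S=0 W=1
Step 3 [NS]: N:empty,E:wait,S:empty,W:wait | queues: N=0 E=2 S=0 W=1
Step 4 [NS]: N:empty,E:wait,S:empty,W:wait | queues: N=0 E=2 S=0 W=1
Step 5 [EW]: N:wait,E:car1-GO,S:wait,W:car2-GO | queues: N=0 E=1 S=0 W=0
Step 6 [EW]: N:wait,E:car4-GO,S:wait,W:empty | queues: N=0 E=0 S=0 W=0
Car 1 crosses at step 5

5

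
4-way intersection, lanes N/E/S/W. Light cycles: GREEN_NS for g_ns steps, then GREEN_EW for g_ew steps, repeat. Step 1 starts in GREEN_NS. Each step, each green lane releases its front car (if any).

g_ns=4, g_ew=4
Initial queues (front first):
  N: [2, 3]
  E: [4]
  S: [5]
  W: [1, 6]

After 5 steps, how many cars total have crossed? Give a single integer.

Step 1 [NS]: N:car2-GO,E:wait,S:car5-GO,W:wait | queues: N=1 E=1 S=0 W=2
Step 2 [NS]: N:car3-GO,E:wait,S:empty,W:wait | queues: N=0 E=1 S=0 W=2
Step 3 [NS]: N:empty,E:wait,S:empty,W:wait | queues: N=0 E=1 S=0 W=2
Step 4 [NS]: N:empty,E:wait,S:empty,W:wait | queues: N=0 E=1 S=0 W=2
Step 5 [EW]: N:wait,E:car4-GO,S:wait,W:car1-GO | queues: N=0 E=0 S=0 W=1
Cars crossed by step 5: 5

Answer: 5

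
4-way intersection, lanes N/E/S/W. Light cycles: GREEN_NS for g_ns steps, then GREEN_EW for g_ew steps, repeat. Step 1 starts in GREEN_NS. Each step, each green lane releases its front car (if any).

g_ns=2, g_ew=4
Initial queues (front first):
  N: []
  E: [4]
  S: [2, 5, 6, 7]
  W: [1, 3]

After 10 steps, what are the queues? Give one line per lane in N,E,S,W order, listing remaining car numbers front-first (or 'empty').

Step 1 [NS]: N:empty,E:wait,S:car2-GO,W:wait | queues: N=0 E=1 S=3 W=2
Step 2 [NS]: N:empty,E:wait,S:car5-GO,W:wait | queues: N=0 E=1 S=2 W=2
Step 3 [EW]: N:wait,E:car4-GO,S:wait,W:car1-GO | queues: N=0 E=0 S=2 W=1
Step 4 [EW]: N:wait,E:empty,S:wait,W:car3-GO | queues: N=0 E=0 S=2 W=0
Step 5 [EW]: N:wait,E:empty,S:wait,W:empty | queues: N=0 E=0 S=2 W=0
Step 6 [EW]: N:wait,E:empty,S:wait,W:empty | queues: N=0 E=0 S=2 W=0
Step 7 [NS]: N:empty,E:wait,S:car6-GO,W:wait | queues: N=0 E=0 S=1 W=0
Step 8 [NS]: N:empty,E:wait,S:car7-GO,W:wait | queues: N=0 E=0 S=0 W=0

N: empty
E: empty
S: empty
W: empty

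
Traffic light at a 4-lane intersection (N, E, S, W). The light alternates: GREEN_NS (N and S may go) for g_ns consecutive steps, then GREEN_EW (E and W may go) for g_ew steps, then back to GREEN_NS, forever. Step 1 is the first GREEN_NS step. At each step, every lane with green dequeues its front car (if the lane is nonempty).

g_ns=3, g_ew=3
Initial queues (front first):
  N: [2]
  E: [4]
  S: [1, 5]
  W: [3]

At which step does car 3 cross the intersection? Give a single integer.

Step 1 [NS]: N:car2-GO,E:wait,S:car1-GO,W:wait | queues: N=0 E=1 S=1 W=1
Step 2 [NS]: N:empty,E:wait,S:car5-GO,W:wait | queues: N=0 E=1 S=0 W=1
Step 3 [NS]: N:empty,E:wait,S:empty,W:wait | queues: N=0 E=1 S=0 W=1
Step 4 [EW]: N:wait,E:car4-GO,S:wait,W:car3-GO | queues: N=0 E=0 S=0 W=0
Car 3 crosses at step 4

4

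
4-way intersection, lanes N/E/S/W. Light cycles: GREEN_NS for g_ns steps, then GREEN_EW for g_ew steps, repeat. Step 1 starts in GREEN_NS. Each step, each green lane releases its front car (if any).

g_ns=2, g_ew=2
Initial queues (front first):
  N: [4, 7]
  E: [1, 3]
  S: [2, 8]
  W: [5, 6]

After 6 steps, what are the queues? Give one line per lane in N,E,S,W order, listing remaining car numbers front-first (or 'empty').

Step 1 [NS]: N:car4-GO,E:wait,S:car2-GO,W:wait | queues: N=1 E=2 S=1 W=2
Step 2 [NS]: N:car7-GO,E:wait,S:car8-GO,W:wait | queues: N=0 E=2 S=0 W=2
Step 3 [EW]: N:wait,E:car1-GO,S:wait,W:car5-GO | queues: N=0 E=1 S=0 W=1
Step 4 [EW]: N:wait,E:car3-GO,S:wait,W:car6-GO | queues: N=0 E=0 S=0 W=0

N: empty
E: empty
S: empty
W: empty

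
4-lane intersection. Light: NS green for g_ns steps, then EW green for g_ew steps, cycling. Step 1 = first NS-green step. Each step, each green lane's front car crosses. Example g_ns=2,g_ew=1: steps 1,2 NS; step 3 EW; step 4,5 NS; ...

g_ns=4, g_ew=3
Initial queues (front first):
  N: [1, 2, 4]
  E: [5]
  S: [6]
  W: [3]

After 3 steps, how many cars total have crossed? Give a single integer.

Answer: 4

Derivation:
Step 1 [NS]: N:car1-GO,E:wait,S:car6-GO,W:wait | queues: N=2 E=1 S=0 W=1
Step 2 [NS]: N:car2-GO,E:wait,S:empty,W:wait | queues: N=1 E=1 S=0 W=1
Step 3 [NS]: N:car4-GO,E:wait,S:empty,W:wait | queues: N=0 E=1 S=0 W=1
Cars crossed by step 3: 4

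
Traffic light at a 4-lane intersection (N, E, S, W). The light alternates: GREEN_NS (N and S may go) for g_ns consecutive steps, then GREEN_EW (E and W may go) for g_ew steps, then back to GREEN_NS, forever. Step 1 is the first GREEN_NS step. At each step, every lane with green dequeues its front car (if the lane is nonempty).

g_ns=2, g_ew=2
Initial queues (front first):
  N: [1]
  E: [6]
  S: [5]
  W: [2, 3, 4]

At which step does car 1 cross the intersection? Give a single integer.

Step 1 [NS]: N:car1-GO,E:wait,S:car5-GO,W:wait | queues: N=0 E=1 S=0 W=3
Step 2 [NS]: N:empty,E:wait,S:empty,W:wait | queues: N=0 E=1 S=0 W=3
Step 3 [EW]: N:wait,E:car6-GO,S:wait,W:car2-GO | queues: N=0 E=0 S=0 W=2
Step 4 [EW]: N:wait,E:empty,S:wait,W:car3-GO | queues: N=0 E=0 S=0 W=1
Step 5 [NS]: N:empty,E:wait,S:empty,W:wait | queues: N=0 E=0 S=0 W=1
Step 6 [NS]: N:empty,E:wait,S:empty,W:wait | queues: N=0 E=0 S=0 W=1
Step 7 [EW]: N:wait,E:empty,S:wait,W:car4-GO | queues: N=0 E=0 S=0 W=0
Car 1 crosses at step 1

1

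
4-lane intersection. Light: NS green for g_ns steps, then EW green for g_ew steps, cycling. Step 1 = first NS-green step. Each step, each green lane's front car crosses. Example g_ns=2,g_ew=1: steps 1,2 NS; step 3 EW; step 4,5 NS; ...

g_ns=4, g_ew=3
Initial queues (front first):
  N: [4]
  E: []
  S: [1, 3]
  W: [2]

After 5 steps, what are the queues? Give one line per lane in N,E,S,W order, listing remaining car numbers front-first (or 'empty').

Step 1 [NS]: N:car4-GO,E:wait,S:car1-GO,W:wait | queues: N=0 E=0 S=1 W=1
Step 2 [NS]: N:empty,E:wait,S:car3-GO,W:wait | queues: N=0 E=0 S=0 W=1
Step 3 [NS]: N:empty,E:wait,S:empty,W:wait | queues: N=0 E=0 S=0 W=1
Step 4 [NS]: N:empty,E:wait,S:empty,W:wait | queues: N=0 E=0 S=0 W=1
Step 5 [EW]: N:wait,E:empty,S:wait,W:car2-GO | queues: N=0 E=0 S=0 W=0

N: empty
E: empty
S: empty
W: empty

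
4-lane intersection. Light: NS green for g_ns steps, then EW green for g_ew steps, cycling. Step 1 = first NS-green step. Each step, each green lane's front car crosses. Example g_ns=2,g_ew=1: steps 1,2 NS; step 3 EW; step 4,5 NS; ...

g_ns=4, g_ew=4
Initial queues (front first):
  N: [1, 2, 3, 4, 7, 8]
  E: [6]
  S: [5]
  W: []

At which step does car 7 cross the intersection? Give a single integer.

Step 1 [NS]: N:car1-GO,E:wait,S:car5-GO,W:wait | queues: N=5 E=1 S=0 W=0
Step 2 [NS]: N:car2-GO,E:wait,S:empty,W:wait | queues: N=4 E=1 S=0 W=0
Step 3 [NS]: N:car3-GO,E:wait,S:empty,W:wait | queues: N=3 E=1 S=0 W=0
Step 4 [NS]: N:car4-GO,E:wait,S:empty,W:wait | queues: N=2 E=1 S=0 W=0
Step 5 [EW]: N:wait,E:car6-GO,S:wait,W:empty | queues: N=2 E=0 S=0 W=0
Step 6 [EW]: N:wait,E:empty,S:wait,W:empty | queues: N=2 E=0 S=0 W=0
Step 7 [EW]: N:wait,E:empty,S:wait,W:empty | queues: N=2 E=0 S=0 W=0
Step 8 [EW]: N:wait,E:empty,S:wait,W:empty | queues: N=2 E=0 S=0 W=0
Step 9 [NS]: N:car7-GO,E:wait,S:empty,W:wait | queues: N=1 E=0 S=0 W=0
Step 10 [NS]: N:car8-GO,E:wait,S:empty,W:wait | queues: N=0 E=0 S=0 W=0
Car 7 crosses at step 9

9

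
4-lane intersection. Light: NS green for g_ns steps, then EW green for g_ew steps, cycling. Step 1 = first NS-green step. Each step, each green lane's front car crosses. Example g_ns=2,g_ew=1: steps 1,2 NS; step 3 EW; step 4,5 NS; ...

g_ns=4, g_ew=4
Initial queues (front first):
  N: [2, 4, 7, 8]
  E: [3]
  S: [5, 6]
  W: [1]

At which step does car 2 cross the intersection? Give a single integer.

Step 1 [NS]: N:car2-GO,E:wait,S:car5-GO,W:wait | queues: N=3 E=1 S=1 W=1
Step 2 [NS]: N:car4-GO,E:wait,S:car6-GO,W:wait | queues: N=2 E=1 S=0 W=1
Step 3 [NS]: N:car7-GO,E:wait,S:empty,W:wait | queues: N=1 E=1 S=0 W=1
Step 4 [NS]: N:car8-GO,E:wait,S:empty,W:wait | queues: N=0 E=1 S=0 W=1
Step 5 [EW]: N:wait,E:car3-GO,S:wait,W:car1-GO | queues: N=0 E=0 S=0 W=0
Car 2 crosses at step 1

1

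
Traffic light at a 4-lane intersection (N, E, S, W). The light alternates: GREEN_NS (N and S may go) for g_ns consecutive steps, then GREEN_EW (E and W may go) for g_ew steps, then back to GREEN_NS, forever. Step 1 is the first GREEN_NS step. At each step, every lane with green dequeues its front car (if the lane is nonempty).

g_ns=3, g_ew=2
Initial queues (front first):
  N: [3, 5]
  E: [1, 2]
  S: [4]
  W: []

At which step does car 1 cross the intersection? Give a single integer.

Step 1 [NS]: N:car3-GO,E:wait,S:car4-GO,W:wait | queues: N=1 E=2 S=0 W=0
Step 2 [NS]: N:car5-GO,E:wait,S:empty,W:wait | queues: N=0 E=2 S=0 W=0
Step 3 [NS]: N:empty,E:wait,S:empty,W:wait | queues: N=0 E=2 S=0 W=0
Step 4 [EW]: N:wait,E:car1-GO,S:wait,W:empty | queues: N=0 E=1 S=0 W=0
Step 5 [EW]: N:wait,E:car2-GO,S:wait,W:empty | queues: N=0 E=0 S=0 W=0
Car 1 crosses at step 4

4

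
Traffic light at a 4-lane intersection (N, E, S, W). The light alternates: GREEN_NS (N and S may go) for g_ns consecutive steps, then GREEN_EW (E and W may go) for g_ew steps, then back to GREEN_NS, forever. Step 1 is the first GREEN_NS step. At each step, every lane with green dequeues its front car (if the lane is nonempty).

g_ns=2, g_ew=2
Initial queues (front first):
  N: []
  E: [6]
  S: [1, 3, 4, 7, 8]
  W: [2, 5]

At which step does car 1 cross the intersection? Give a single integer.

Step 1 [NS]: N:empty,E:wait,S:car1-GO,W:wait | queues: N=0 E=1 S=4 W=2
Step 2 [NS]: N:empty,E:wait,S:car3-GO,W:wait | queues: N=0 E=1 S=3 W=2
Step 3 [EW]: N:wait,E:car6-GO,S:wait,W:car2-GO | queues: N=0 E=0 S=3 W=1
Step 4 [EW]: N:wait,E:empty,S:wait,W:car5-GO | queues: N=0 E=0 S=3 W=0
Step 5 [NS]: N:empty,E:wait,S:car4-GO,W:wait | queues: N=0 E=0 S=2 W=0
Step 6 [NS]: N:empty,E:wait,S:car7-GO,W:wait | queues: N=0 E=0 S=1 W=0
Step 7 [EW]: N:wait,E:empty,S:wait,W:empty | queues: N=0 E=0 S=1 W=0
Step 8 [EW]: N:wait,E:empty,S:wait,W:empty | queues: N=0 E=0 S=1 W=0
Step 9 [NS]: N:empty,E:wait,S:car8-GO,W:wait | queues: N=0 E=0 S=0 W=0
Car 1 crosses at step 1

1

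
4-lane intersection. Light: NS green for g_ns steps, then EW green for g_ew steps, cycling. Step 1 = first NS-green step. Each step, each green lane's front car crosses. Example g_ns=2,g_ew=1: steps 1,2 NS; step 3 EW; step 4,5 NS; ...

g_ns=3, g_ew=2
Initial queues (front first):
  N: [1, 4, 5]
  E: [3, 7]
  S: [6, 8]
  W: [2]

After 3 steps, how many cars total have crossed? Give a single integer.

Answer: 5

Derivation:
Step 1 [NS]: N:car1-GO,E:wait,S:car6-GO,W:wait | queues: N=2 E=2 S=1 W=1
Step 2 [NS]: N:car4-GO,E:wait,S:car8-GO,W:wait | queues: N=1 E=2 S=0 W=1
Step 3 [NS]: N:car5-GO,E:wait,S:empty,W:wait | queues: N=0 E=2 S=0 W=1
Cars crossed by step 3: 5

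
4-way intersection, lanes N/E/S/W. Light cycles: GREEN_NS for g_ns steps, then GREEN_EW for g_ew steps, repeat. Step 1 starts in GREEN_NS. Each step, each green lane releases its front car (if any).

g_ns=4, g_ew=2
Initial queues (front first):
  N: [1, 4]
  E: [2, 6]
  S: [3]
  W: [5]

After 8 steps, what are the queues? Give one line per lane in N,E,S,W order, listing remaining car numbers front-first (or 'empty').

Step 1 [NS]: N:car1-GO,E:wait,S:car3-GO,W:wait | queues: N=1 E=2 S=0 W=1
Step 2 [NS]: N:car4-GO,E:wait,S:empty,W:wait | queues: N=0 E=2 S=0 W=1
Step 3 [NS]: N:empty,E:wait,S:empty,W:wait | queues: N=0 E=2 S=0 W=1
Step 4 [NS]: N:empty,E:wait,S:empty,W:wait | queues: N=0 E=2 S=0 W=1
Step 5 [EW]: N:wait,E:car2-GO,S:wait,W:car5-GO | queues: N=0 E=1 S=0 W=0
Step 6 [EW]: N:wait,E:car6-GO,S:wait,W:empty | queues: N=0 E=0 S=0 W=0

N: empty
E: empty
S: empty
W: empty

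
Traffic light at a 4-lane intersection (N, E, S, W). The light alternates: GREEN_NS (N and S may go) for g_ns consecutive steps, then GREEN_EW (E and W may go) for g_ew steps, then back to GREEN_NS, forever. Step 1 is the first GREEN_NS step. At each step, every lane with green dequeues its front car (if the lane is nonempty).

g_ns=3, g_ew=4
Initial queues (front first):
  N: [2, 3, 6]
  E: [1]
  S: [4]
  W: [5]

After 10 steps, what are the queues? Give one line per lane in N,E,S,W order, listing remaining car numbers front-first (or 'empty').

Step 1 [NS]: N:car2-GO,E:wait,S:car4-GO,W:wait | queues: N=2 E=1 S=0 W=1
Step 2 [NS]: N:car3-GO,E:wait,S:empty,W:wait | queues: N=1 E=1 S=0 W=1
Step 3 [NS]: N:car6-GO,E:wait,S:empty,W:wait | queues: N=0 E=1 S=0 W=1
Step 4 [EW]: N:wait,E:car1-GO,S:wait,W:car5-GO | queues: N=0 E=0 S=0 W=0

N: empty
E: empty
S: empty
W: empty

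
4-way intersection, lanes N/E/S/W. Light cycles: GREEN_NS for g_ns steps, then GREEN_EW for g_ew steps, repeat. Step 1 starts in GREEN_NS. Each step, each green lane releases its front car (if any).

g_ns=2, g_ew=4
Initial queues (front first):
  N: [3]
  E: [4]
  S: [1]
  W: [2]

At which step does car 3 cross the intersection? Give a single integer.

Step 1 [NS]: N:car3-GO,E:wait,S:car1-GO,W:wait | queues: N=0 E=1 S=0 W=1
Step 2 [NS]: N:empty,E:wait,S:empty,W:wait | queues: N=0 E=1 S=0 W=1
Step 3 [EW]: N:wait,E:car4-GO,S:wait,W:car2-GO | queues: N=0 E=0 S=0 W=0
Car 3 crosses at step 1

1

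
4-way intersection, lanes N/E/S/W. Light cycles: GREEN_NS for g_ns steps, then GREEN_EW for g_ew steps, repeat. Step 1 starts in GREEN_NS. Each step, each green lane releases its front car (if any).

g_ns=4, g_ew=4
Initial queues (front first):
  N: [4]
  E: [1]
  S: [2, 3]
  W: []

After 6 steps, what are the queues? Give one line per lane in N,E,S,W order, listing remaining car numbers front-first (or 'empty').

Step 1 [NS]: N:car4-GO,E:wait,S:car2-GO,W:wait | queues: N=0 E=1 S=1 W=0
Step 2 [NS]: N:empty,E:wait,S:car3-GO,W:wait | queues: N=0 E=1 S=0 W=0
Step 3 [NS]: N:empty,E:wait,S:empty,W:wait | queues: N=0 E=1 S=0 W=0
Step 4 [NS]: N:empty,E:wait,S:empty,W:wait | queues: N=0 E=1 S=0 W=0
Step 5 [EW]: N:wait,E:car1-GO,S:wait,W:empty | queues: N=0 E=0 S=0 W=0

N: empty
E: empty
S: empty
W: empty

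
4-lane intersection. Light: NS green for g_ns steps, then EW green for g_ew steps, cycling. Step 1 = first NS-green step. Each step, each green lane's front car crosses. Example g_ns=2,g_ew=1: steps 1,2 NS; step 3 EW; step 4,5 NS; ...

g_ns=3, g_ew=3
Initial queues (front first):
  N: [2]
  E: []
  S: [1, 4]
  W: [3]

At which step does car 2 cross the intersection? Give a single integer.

Step 1 [NS]: N:car2-GO,E:wait,S:car1-GO,W:wait | queues: N=0 E=0 S=1 W=1
Step 2 [NS]: N:empty,E:wait,S:car4-GO,W:wait | queues: N=0 E=0 S=0 W=1
Step 3 [NS]: N:empty,E:wait,S:empty,W:wait | queues: N=0 E=0 S=0 W=1
Step 4 [EW]: N:wait,E:empty,S:wait,W:car3-GO | queues: N=0 E=0 S=0 W=0
Car 2 crosses at step 1

1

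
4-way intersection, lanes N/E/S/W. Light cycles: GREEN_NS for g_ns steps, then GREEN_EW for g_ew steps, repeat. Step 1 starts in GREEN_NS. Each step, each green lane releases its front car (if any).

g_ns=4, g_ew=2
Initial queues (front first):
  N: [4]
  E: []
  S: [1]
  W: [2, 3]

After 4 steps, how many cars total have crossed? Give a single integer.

Answer: 2

Derivation:
Step 1 [NS]: N:car4-GO,E:wait,S:car1-GO,W:wait | queues: N=0 E=0 S=0 W=2
Step 2 [NS]: N:empty,E:wait,S:empty,W:wait | queues: N=0 E=0 S=0 W=2
Step 3 [NS]: N:empty,E:wait,S:empty,W:wait | queues: N=0 E=0 S=0 W=2
Step 4 [NS]: N:empty,E:wait,S:empty,W:wait | queues: N=0 E=0 S=0 W=2
Cars crossed by step 4: 2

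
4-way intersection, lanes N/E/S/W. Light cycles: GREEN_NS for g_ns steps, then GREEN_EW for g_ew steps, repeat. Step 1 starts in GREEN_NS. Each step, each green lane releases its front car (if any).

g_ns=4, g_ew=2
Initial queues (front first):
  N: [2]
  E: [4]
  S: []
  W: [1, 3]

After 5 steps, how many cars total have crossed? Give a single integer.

Answer: 3

Derivation:
Step 1 [NS]: N:car2-GO,E:wait,S:empty,W:wait | queues: N=0 E=1 S=0 W=2
Step 2 [NS]: N:empty,E:wait,S:empty,W:wait | queues: N=0 E=1 S=0 W=2
Step 3 [NS]: N:empty,E:wait,S:empty,W:wait | queues: N=0 E=1 S=0 W=2
Step 4 [NS]: N:empty,E:wait,S:empty,W:wait | queues: N=0 E=1 S=0 W=2
Step 5 [EW]: N:wait,E:car4-GO,S:wait,W:car1-GO | queues: N=0 E=0 S=0 W=1
Cars crossed by step 5: 3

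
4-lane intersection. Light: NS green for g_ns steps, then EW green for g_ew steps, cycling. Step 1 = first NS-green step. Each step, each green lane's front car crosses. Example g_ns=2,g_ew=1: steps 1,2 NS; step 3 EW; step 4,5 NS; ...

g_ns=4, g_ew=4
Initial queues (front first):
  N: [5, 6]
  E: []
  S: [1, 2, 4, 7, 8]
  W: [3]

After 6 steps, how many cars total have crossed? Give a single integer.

Answer: 7

Derivation:
Step 1 [NS]: N:car5-GO,E:wait,S:car1-GO,W:wait | queues: N=1 E=0 S=4 W=1
Step 2 [NS]: N:car6-GO,E:wait,S:car2-GO,W:wait | queues: N=0 E=0 S=3 W=1
Step 3 [NS]: N:empty,E:wait,S:car4-GO,W:wait | queues: N=0 E=0 S=2 W=1
Step 4 [NS]: N:empty,E:wait,S:car7-GO,W:wait | queues: N=0 E=0 S=1 W=1
Step 5 [EW]: N:wait,E:empty,S:wait,W:car3-GO | queues: N=0 E=0 S=1 W=0
Step 6 [EW]: N:wait,E:empty,S:wait,W:empty | queues: N=0 E=0 S=1 W=0
Cars crossed by step 6: 7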